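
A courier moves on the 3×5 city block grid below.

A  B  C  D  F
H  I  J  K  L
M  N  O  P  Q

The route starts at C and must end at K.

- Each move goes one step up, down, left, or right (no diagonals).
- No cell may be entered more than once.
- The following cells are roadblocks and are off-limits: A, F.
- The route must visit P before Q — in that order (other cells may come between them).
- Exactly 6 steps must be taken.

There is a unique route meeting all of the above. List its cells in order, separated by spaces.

C J O P Q L K

The waypoints must appear in the order P, Q, with no cell reused.
Route from C: down 2 to O, right 2 to Q, up 1 to L, left 1 to K — 6 moves in all.
Check: order respected (P at step 3, Q at step 4); 6 moves as required.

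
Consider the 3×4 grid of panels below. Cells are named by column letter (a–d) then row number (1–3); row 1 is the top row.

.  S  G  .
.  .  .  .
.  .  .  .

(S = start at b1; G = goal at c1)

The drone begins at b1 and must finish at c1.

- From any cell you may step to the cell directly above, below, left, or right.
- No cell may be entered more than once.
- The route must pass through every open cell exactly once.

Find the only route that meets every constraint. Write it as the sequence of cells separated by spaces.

Need to visit all 12 open cells exactly once, starting at b1 and ending at c1.
Route from b1: left to a1, 2× down (reaching a3), right to b3, up to b2, right to c2, down to c3, right to d3, 2× up (reaching d1), left to c1 — 11 moves in all.
Check: all 12 open cells covered.

b1 a1 a2 a3 b3 b2 c2 c3 d3 d2 d1 c1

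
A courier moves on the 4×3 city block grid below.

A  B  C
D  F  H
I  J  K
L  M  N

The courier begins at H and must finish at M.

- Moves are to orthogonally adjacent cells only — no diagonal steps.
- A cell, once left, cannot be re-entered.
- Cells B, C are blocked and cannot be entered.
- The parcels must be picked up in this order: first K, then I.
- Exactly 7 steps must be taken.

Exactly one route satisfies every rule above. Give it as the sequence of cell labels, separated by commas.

H, K, J, F, D, I, L, M

The waypoints must appear in the order K, I, with no cell reused.
Route from H: down 1 to K, left 1 to J, up 1 to F, left 1 to D, down 2 to L, right 1 to M — 7 moves in all.
Check: order respected (K at step 1, I at step 5); 7 moves as required.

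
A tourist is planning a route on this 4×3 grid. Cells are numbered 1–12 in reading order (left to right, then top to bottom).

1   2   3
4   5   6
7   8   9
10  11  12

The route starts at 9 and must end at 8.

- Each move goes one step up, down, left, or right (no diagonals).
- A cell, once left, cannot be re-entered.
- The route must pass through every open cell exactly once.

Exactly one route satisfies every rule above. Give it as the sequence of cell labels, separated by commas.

Need to visit all 12 open cells exactly once, starting at 9 and ending at 8.
Cell 3 has only two open neighbours (6 and 2), so the path must pass straight through it: one of those is the cell it's entered from and the other is where it exits.
Route from 9: down 1 to 12, left 2 to 10, up 3 to 1, right 2 to 3, down 1 to 6, left 1 to 5, down 1 to 8 — 11 moves in all.
Check: all 12 open cells covered.

9, 12, 11, 10, 7, 4, 1, 2, 3, 6, 5, 8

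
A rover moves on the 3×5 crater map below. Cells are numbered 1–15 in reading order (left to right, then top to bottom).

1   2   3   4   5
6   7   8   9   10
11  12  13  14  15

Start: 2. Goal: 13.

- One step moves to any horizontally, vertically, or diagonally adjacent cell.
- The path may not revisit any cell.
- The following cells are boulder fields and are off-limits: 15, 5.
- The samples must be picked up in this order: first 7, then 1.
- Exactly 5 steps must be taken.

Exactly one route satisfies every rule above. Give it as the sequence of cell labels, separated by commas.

2, 7, 1, 6, 12, 13

The waypoints must appear in the order 7, 1, with no cell reused.
Route from 2: down to 7, up-left to 1, down to 6, down-right to 12, right to 13 — 5 moves in all.
Check: order respected (7 at step 1, 1 at step 2); 5 moves as required.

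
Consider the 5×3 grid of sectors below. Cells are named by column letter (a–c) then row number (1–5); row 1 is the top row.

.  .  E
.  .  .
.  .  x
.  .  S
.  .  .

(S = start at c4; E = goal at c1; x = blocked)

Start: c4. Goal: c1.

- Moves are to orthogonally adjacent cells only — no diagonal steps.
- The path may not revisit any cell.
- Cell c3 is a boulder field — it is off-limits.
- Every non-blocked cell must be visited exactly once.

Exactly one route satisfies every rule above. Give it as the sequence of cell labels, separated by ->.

Need to visit all 14 open cells exactly once, starting at c4 and ending at c1.
Route from c4: down to c5, 2× left (reaching a5), up to a4, right to b4, up to b3, left to a3, 2× up (reaching a1), right to b1, down to b2, right to c2, up to c1 — 13 moves in all.
Check: all 14 open cells covered.

c4 -> c5 -> b5 -> a5 -> a4 -> b4 -> b3 -> a3 -> a2 -> a1 -> b1 -> b2 -> c2 -> c1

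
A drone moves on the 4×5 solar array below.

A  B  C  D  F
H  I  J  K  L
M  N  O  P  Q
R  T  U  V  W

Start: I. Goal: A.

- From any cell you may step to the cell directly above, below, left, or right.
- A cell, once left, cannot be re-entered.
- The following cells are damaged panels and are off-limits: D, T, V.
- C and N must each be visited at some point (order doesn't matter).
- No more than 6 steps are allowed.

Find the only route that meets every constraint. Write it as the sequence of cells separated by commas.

The 6-move cap with required stops at C, N leaves no slack for detours.
Route from I: down to N, right to O, 2× up (reaching C), 2× left (reaching A) — 6 moves in all.
Check: all required cells visited; 6 ≤ 6 moves.

I, N, O, J, C, B, A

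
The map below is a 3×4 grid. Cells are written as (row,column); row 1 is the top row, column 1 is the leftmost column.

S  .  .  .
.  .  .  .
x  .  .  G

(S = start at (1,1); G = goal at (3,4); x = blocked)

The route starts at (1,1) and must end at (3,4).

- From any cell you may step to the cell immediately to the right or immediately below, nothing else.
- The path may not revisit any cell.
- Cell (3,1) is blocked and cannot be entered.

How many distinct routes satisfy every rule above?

9

A right/down-only route from (1,1) to (3,4) makes exactly 2 down-moves and 3 right-moves in some order.
With no other constraints that would be C(5,2) = 10 routes.
Subtract routes through each blocked cell (inclusion–exclusion for overlaps): − through (3,1): 1 → 9.
That gives 9 routes.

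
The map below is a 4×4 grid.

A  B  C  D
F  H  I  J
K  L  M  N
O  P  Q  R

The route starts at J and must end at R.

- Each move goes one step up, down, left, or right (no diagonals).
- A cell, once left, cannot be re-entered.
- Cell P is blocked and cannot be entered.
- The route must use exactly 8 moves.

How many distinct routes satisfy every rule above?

Need simple routes of exactly 8 moves from J to R (Manhattan distance 2, so 3 moves are spent on a detour and 3 undoing it).
Branch systematically from the start, pruning whenever the remaining move budget drops below the Manhattan distance to R or differs from it in parity. Grouping the completions by first move — via D: 6; via I: 4 (no valid completion starts via N) — and summing: 6 + 4 = 10.
That gives 10 routes.

10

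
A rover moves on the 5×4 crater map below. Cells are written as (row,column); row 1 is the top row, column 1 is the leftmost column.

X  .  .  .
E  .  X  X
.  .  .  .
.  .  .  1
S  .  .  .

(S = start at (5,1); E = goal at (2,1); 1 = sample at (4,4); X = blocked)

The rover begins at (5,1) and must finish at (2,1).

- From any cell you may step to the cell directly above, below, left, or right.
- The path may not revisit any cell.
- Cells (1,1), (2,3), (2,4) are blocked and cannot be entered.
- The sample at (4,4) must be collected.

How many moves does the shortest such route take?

9

Any route passes through (4,4) somewhere between (5,1) and (2,1). Summing Manhattan distances along the two legs ((5,1) → (4,4) → (2,1)) gives a lower bound of 4 + 5 = 9 moves.
A route of 9 moves achieves this: (5,1) → (4,1) → (4,2) → (4,3) → (4,4) → (3,4) → (3,3) → (3,2) → (2,2) → (2,1).
Since 9 matches the lower bound, it is optimal.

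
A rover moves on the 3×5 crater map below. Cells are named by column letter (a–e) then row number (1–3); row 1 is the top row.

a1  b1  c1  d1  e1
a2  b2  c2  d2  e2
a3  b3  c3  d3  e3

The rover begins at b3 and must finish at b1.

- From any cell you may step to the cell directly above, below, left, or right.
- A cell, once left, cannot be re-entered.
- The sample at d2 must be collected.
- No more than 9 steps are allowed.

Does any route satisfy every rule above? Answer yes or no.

One route that works: b3 → b2 → c2 → d2 → d1 → c1 → b1.

yes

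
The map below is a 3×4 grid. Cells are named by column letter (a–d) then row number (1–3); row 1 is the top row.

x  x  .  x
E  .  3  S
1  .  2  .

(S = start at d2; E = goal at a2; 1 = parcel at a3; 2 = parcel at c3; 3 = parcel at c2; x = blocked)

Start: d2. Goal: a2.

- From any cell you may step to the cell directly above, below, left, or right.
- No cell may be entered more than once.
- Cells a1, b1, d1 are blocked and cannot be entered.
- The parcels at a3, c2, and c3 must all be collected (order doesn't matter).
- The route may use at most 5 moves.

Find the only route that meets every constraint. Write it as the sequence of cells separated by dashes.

d2 - c2 - c3 - b3 - a3 - a2

Any route must reach a3, c2, and c3 and still end at a2 within 5 moves, so the order of the required stops is forced.
Route from d2: left to c2, down to c3, 2× left (reaching a3), up to a2 — 5 moves in all.
Check: all required cells visited; 5 ≤ 5 moves.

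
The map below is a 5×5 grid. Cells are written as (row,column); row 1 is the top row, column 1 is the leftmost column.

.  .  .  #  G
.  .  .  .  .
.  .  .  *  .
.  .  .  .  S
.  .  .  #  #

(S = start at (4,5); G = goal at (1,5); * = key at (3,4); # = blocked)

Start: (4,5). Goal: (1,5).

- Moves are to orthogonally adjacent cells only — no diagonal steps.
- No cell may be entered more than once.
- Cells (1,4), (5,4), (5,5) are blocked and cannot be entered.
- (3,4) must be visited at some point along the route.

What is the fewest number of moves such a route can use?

5

Any route passes through (3,4) somewhere between (4,5) and (1,5). Summing Manhattan distances along the two legs ((4,5) → (3,4) → (1,5)) gives a lower bound of 2 + 3 = 5 moves.
A route of 5 moves achieves this: (4,5) → (3,5) → (3,4) → (2,4) → (2,5) → (1,5).
Since 5 matches the lower bound, it is optimal.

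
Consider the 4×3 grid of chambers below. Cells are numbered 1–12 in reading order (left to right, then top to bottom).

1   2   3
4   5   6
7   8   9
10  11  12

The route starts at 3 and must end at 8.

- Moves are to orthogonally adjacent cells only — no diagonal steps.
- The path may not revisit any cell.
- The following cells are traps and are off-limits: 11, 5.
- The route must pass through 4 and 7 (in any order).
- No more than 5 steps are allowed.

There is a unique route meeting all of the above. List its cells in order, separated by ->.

3 -> 2 -> 1 -> 4 -> 7 -> 8

The budget equals the shortest possible length, so every move has to be on a shortest route through the required cells.
Route from 3: 2× left (reaching 1), 2× down (reaching 7), right to 8 — 5 moves in all.
Check: all required cells visited; 5 ≤ 5 moves.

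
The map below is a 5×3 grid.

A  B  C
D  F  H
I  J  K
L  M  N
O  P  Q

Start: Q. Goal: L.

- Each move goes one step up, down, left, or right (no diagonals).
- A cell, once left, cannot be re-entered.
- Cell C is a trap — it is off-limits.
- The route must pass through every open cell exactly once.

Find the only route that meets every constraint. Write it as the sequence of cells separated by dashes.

Q - N - K - H - F - B - A - D - I - J - M - P - O - L

Need to visit all 14 open cells exactly once, starting at Q and ending at L.
Route from Q: 3× up (reaching H), left to F, up to B, left to A, 2× down (reaching I), right to J, 2× down (reaching P), left to O, up to L — 13 moves in all.
Check: all 14 open cells covered.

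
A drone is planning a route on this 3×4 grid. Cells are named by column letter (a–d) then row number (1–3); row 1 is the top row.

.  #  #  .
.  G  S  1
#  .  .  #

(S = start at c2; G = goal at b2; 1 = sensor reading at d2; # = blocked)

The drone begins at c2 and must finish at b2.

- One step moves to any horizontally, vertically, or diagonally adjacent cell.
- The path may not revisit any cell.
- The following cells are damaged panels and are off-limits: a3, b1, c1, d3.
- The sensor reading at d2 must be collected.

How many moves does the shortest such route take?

3

Any route passes through d2 somewhere between c2 and b2. Summing Chebyshev distances along the two legs (c2 → d2 → b2) gives a lower bound of 1 + 2 = 3 moves.
A route of 3 moves achieves this: c2 → d2 → c3 → b2.
Since 3 matches the lower bound, it is optimal.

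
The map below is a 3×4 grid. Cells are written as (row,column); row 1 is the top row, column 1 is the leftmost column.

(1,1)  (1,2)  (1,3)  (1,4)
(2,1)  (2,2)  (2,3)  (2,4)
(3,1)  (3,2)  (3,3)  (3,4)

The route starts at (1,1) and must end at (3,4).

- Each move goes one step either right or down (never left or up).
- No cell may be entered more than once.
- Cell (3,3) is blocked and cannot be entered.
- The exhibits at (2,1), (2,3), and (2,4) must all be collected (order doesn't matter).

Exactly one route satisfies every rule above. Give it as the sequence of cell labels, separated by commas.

Moves only go right or down, so the column and row indices never decrease.
Route from (1,1): down 1 to (2,1), right 3 to (2,4), down 1 to (3,4) — 5 moves in all.
Check: all required cells visited.

(1,1), (2,1), (2,2), (2,3), (2,4), (3,4)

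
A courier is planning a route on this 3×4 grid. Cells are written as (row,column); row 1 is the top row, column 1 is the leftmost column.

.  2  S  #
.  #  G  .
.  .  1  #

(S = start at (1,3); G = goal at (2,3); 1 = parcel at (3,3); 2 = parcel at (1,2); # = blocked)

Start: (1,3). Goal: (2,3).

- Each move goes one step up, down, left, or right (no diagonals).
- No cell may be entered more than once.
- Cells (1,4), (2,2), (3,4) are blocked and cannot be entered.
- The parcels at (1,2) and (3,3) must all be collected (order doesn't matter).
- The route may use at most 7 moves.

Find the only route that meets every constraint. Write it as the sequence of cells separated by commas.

The 7-move cap with required stops at (1,2), (3,3) leaves no slack for detours.
Route from (1,3): 2× left (reaching (1,1)), 2× down (reaching (3,1)), 2× right (reaching (3,3)), up to (2,3) — 7 moves in all.
Check: all required cells visited; 7 ≤ 7 moves.

(1,3), (1,2), (1,1), (2,1), (3,1), (3,2), (3,3), (2,3)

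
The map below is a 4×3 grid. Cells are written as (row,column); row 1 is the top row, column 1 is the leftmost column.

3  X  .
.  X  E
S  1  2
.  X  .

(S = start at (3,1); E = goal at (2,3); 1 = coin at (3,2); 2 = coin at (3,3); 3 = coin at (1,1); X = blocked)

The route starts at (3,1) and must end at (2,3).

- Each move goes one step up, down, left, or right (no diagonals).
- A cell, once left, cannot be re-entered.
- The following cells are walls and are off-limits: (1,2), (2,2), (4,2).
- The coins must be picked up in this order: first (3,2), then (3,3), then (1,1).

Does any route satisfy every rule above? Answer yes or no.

no

(1,1) must be visited but has only one open neighbour ((2,1)), and it is neither the start nor the goal — the route would have to enter and leave through (2,1), re-entering it.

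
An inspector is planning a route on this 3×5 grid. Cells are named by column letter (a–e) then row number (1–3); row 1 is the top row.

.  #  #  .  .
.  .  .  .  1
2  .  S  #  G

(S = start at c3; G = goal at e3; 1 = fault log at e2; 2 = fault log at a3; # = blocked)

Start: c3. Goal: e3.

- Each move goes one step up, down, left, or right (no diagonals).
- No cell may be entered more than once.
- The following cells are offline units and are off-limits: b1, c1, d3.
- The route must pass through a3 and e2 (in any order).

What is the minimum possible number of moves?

8

Any route passes through a3 and e2 in some order between c3 and e3. Summing Manhattan distances along each leg and taking the cheapest ordering (c3 → a3 → e2 → e3) gives a lower bound of 2 + 5 + 1 = 8 moves.
A route of 8 moves achieves this: c3 → b3 → a3 → a2 → b2 → c2 → d2 → e2 → e3.
Since 8 matches the lower bound, it is optimal.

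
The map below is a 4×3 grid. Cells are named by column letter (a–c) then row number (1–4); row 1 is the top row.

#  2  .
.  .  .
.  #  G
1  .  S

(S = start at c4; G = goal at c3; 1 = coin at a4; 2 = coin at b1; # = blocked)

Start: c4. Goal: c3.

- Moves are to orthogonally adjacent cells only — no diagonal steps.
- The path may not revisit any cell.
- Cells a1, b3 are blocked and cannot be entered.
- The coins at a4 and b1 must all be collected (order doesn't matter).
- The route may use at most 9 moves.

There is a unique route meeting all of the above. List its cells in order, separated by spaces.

c4 b4 a4 a3 a2 b2 b1 c1 c2 c3

The budget equals the shortest possible length, so every move has to be on a shortest route through the required cells.
Route from c4: left 2 to a4, up 2 to a2, right 1 to b2, up 1 to b1, right 1 to c1, down 2 to c3 — 9 moves in all.
Check: all required cells visited; 9 ≤ 9 moves.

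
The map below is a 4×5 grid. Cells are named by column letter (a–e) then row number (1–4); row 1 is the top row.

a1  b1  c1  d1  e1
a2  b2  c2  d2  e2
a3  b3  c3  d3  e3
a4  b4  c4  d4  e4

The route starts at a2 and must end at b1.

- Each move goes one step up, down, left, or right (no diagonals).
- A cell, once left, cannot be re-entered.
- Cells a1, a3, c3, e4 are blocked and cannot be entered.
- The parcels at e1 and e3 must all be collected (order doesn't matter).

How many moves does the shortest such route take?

10

Any route passes through e1 and e3 in some order between a2 and b1. Summing Manhattan distances along each leg and taking the cheapest ordering (a2 → e3 → e1 → b1) gives a lower bound of 5 + 2 + 3 = 10 moves.
A route of 10 moves achieves this: a2 → b2 → c2 → d2 → d3 → e3 → e2 → e1 → d1 → c1 → b1.
Since 10 matches the lower bound, it is optimal.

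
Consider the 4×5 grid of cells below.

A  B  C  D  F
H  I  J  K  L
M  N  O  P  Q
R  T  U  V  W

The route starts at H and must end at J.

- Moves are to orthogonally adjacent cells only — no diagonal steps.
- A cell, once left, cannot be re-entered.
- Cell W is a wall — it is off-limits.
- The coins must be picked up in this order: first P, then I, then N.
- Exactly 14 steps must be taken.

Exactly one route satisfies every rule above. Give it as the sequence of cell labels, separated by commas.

The waypoints must appear in the order P, I, N, with no cell reused.
Route from H: 2× down (reaching R), 3× right (reaching V), 3× up (reaching D), 2× left (reaching B), 2× down (reaching N), right to O, up to J — 14 moves in all.
Check: order respected (P at step 6, I at step 11, N at step 12); 14 moves as required.

H, M, R, T, U, V, P, K, D, C, B, I, N, O, J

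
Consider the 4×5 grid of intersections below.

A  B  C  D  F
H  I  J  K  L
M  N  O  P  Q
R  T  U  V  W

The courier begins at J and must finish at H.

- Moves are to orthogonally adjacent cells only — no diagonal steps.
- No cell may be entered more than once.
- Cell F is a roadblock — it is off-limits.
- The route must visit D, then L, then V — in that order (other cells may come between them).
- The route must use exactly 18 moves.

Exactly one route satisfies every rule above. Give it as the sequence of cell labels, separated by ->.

The waypoints must appear in the order D, L, V, with no cell reused.
Route from J: up 1 to C, right 1 to D, down 1 to K, right 1 to L, down 2 to W, left 1 to V, up 1 to P, left 1 to O, down 1 to U, left 2 to R, up 1 to M, right 1 to N, up 2 to B, left 1 to A, down 1 to H — 18 moves in all.
Check: order respected (D at step 2, L at step 4, V at step 7); 18 moves as required.

J -> C -> D -> K -> L -> Q -> W -> V -> P -> O -> U -> T -> R -> M -> N -> I -> B -> A -> H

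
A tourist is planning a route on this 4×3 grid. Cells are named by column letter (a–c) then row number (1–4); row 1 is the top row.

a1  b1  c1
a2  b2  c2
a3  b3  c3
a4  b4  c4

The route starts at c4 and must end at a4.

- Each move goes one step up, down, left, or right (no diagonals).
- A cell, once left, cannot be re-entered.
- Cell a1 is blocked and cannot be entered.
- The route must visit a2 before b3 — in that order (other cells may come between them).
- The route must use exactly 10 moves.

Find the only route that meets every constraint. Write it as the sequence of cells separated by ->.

c4 -> c3 -> c2 -> c1 -> b1 -> b2 -> a2 -> a3 -> b3 -> b4 -> a4

The waypoints must appear in the order a2, b3, with no cell reused.
Route from c4: up 3 to c1, left 1 to b1, down 1 to b2, left 1 to a2, down 1 to a3, right 1 to b3, down 1 to b4, left 1 to a4 — 10 moves in all.
Check: order respected (a2 at step 6, b3 at step 8); 10 moves as required.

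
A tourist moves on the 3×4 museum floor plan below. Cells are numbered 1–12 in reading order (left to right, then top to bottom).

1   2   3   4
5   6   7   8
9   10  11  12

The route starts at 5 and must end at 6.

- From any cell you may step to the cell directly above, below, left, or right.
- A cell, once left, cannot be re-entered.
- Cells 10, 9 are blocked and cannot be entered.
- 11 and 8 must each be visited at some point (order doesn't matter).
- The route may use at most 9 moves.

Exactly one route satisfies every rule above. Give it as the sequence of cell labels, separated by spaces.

The budget equals the shortest possible length, so every move has to be on a shortest route through the required cells.
Route from 5: up to 1, 3× right (reaching 4), 2× down (reaching 12), left to 11, up to 7, left to 6 — 9 moves in all.
Check: all required cells visited; 9 ≤ 9 moves.

5 1 2 3 4 8 12 11 7 6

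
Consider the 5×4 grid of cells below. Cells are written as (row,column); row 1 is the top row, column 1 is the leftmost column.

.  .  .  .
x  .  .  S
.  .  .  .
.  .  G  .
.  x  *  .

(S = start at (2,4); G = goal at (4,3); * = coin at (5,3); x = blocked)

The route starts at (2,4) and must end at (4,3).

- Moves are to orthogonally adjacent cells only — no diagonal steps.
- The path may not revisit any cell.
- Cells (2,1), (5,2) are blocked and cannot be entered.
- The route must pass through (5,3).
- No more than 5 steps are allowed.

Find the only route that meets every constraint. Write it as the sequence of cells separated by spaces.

(2,4) (3,4) (4,4) (5,4) (5,3) (4,3)

The budget equals the shortest possible length, so every move has to be on a shortest route through the required cells.
Route from (2,4): 3× down (reaching (5,4)), left to (5,3), up to (4,3) — 5 moves in all.
Check: all required cells visited; 5 ≤ 5 moves.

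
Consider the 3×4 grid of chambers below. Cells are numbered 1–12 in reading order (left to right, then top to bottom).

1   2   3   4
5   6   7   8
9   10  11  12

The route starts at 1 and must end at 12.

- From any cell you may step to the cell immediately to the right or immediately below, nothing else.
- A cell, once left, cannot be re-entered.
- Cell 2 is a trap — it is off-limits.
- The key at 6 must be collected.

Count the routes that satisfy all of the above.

3

A right/down-only route from 1 to 12 makes exactly 2 down-moves and 3 right-moves in some order.
With no other constraints that would be C(5,2) = 10 routes.
Split at 6 and multiply the segment counts (each segment already excludes blocked cells): 1→6: 1; 6→12: 3; product = 3.
That gives 3 routes.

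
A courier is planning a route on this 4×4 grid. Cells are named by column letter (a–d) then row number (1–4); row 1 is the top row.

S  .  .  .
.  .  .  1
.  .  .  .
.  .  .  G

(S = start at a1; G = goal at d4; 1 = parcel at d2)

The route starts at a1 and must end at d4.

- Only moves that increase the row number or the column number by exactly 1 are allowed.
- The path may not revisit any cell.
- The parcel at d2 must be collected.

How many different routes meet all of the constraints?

4

A right/down-only route from a1 to d4 makes exactly 3 down-moves and 3 right-moves in some order.
With no other constraints that would be C(6,3) = 20 routes.
Split at d2 and multiply the segment counts: a1→d2: 4; d2→d4: 1; product = 4.
That gives 4 routes.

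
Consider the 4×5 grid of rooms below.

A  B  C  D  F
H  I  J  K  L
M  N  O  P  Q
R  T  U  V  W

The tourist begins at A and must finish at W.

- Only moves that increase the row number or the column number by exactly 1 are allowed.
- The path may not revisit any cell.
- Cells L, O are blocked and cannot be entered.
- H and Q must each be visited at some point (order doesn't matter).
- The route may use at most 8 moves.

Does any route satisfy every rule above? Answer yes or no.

yes

One route that works: A → H → I → J → K → P → Q → W.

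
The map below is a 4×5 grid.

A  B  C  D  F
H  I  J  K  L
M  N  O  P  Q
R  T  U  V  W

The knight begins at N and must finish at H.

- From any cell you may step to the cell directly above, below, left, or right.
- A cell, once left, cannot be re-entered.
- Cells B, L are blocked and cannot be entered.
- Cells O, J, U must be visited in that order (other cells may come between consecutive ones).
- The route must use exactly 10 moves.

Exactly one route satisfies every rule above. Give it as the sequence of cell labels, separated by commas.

N, O, J, K, P, V, U, T, R, M, H

The waypoints must appear in the order O, J, U, with no cell reused.
Route from N: right to O, up to J, right to K, 2× down (reaching V), 3× left (reaching R), 2× up (reaching H) — 10 moves in all.
Check: order respected (O at step 1, J at step 2, U at step 6); 10 moves as required.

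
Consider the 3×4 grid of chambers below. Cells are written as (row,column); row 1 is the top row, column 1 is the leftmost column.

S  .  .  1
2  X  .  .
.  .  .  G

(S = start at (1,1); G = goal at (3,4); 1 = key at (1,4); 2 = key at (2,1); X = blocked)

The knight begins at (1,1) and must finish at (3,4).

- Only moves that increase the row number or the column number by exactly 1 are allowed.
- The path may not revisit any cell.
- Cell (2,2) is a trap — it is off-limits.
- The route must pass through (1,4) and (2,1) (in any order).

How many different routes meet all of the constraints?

A right/down-only route from (1,1) to (3,4) makes exactly 2 down-moves and 3 right-moves in some order.
With no other constraints that would be C(5,2) = 10 routes.
(2,1) is below but to the left of (1,4): going (1,4) → (2,1) would need a leftward move and (2,1) → (1,4) an upward move, so no right/down-only route can visit both required cells.
No route satisfies every constraint, so the count is 0.

0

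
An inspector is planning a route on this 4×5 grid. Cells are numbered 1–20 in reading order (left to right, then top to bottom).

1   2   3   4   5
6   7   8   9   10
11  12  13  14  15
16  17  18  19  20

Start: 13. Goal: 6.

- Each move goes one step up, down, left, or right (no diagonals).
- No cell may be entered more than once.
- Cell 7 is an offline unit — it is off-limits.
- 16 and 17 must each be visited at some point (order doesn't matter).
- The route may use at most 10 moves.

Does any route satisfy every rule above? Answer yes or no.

yes

One route that works: 13 → 18 → 17 → 16 → 11 → 6.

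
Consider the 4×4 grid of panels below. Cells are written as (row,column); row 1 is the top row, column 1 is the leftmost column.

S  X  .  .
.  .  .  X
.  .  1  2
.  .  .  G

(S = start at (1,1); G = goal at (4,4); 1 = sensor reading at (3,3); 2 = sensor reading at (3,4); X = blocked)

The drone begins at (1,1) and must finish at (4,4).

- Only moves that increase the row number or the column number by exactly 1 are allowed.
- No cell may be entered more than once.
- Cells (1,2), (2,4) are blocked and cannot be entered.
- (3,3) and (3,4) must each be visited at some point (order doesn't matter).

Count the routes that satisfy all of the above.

A right/down-only route from (1,1) to (4,4) makes exactly 3 down-moves and 3 right-moves in some order.
With no other constraints that would be C(6,3) = 20 routes.
A monotone route can only reach the required cells in the order (3,3), (3,4), so split there and multiply the segment counts (each segment already excludes blocked cells): (1,1)→(3,3): 3; (3,3)→(3,4): 1; (3,4)→(4,4): 1; product = 3.
That gives 3 routes.

3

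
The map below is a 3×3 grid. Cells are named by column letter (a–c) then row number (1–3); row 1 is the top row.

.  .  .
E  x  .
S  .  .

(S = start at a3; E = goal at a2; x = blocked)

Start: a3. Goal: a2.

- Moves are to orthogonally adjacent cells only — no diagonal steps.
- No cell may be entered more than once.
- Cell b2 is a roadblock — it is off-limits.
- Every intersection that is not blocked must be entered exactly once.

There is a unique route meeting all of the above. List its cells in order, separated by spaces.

Need to visit all 8 open cells exactly once, starting at a3 and ending at a2.
Route from a3: 2× right (reaching c3), 2× up (reaching c1), 2× left (reaching a1), down to a2 — 7 moves in all.
Check: all 8 open cells covered.

a3 b3 c3 c2 c1 b1 a1 a2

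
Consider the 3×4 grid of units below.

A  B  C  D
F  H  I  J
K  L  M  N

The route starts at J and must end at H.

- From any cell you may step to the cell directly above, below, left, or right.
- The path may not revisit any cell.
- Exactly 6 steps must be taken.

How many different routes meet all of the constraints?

Need simple routes of exactly 6 moves from J to H (Manhattan distance 2, so 2 moves are spent on a detour and 2 undoing it).
Enumerating: J D C I M L H | J D C B A F H | J N M I C B H | J N M L K F H | J I C B A F H | J I M L K F H.
That gives 6 routes.

6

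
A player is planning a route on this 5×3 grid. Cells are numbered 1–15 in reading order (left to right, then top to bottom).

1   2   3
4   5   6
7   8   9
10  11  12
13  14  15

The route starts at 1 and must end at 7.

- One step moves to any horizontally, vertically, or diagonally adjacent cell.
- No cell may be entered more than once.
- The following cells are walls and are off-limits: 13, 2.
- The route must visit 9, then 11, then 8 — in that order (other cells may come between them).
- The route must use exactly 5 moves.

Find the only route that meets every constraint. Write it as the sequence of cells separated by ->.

The waypoints must appear in the order 9, 11, 8, with no cell reused.
Route from 1: down-right 2 to 9, down-left 1 to 11, up 1 to 8, left 1 to 7 — 5 moves in all.
Check: order respected (9 at step 2, 11 at step 3, 8 at step 4); 5 moves as required.

1 -> 5 -> 9 -> 11 -> 8 -> 7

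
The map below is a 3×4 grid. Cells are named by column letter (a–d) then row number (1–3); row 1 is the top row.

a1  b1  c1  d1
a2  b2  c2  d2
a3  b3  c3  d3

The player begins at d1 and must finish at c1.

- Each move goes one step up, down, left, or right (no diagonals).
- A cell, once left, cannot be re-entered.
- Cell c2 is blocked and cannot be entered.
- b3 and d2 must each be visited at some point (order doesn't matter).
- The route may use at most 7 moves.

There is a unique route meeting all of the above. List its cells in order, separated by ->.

d1 -> d2 -> d3 -> c3 -> b3 -> b2 -> b1 -> c1

The 7-move cap with required stops at b3, d2 leaves no slack for detours.
Route from d1: down 2 to d3, left 2 to b3, up 2 to b1, right 1 to c1 — 7 moves in all.
Check: all required cells visited; 7 ≤ 7 moves.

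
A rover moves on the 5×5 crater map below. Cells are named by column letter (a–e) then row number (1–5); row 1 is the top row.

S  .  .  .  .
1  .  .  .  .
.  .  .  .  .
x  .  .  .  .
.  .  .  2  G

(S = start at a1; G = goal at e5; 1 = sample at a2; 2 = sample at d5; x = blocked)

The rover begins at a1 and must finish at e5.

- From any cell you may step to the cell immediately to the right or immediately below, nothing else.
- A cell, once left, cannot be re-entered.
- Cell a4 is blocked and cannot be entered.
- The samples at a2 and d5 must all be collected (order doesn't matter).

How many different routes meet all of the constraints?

A right/down-only route from a1 to e5 makes exactly 4 down-moves and 4 right-moves in some order.
With no other constraints that would be C(8,4) = 70 routes.
A monotone route can only reach the required cells in the order a2, d5, so split there and multiply the segment counts (each segment already excludes blocked cells): a1→a2: 1; a2→d5: 16; d5→e5: 1; product = 16.
That gives 16 routes.

16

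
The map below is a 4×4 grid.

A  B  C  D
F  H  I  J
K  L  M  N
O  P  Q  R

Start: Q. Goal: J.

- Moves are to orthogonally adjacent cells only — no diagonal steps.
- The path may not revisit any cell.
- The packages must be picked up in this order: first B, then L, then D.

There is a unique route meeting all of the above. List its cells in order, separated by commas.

Q, P, O, K, F, A, B, H, L, M, I, C, D, J

The waypoints must appear in the order B, L, D, with no cell reused.
Route from Q: left 2 to O, up 3 to A, right 1 to B, down 2 to L, right 1 to M, up 2 to C, right 1 to D, down 1 to J — 13 moves in all.
Check: order respected (B at step 6, L at step 8, D at step 12).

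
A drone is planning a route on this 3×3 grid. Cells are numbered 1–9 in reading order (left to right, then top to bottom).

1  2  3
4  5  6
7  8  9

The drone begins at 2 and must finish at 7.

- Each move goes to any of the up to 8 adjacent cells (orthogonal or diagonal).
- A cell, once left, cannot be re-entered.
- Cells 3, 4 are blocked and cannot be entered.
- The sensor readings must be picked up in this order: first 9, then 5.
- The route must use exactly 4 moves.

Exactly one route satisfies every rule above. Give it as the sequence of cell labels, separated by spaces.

2 6 9 5 7

The waypoints must appear in the order 9, 5, with no cell reused.
Route from 2: down-right 1 to 6, down 1 to 9, up-left 1 to 5, down-left 1 to 7 — 4 moves in all.
Check: order respected (9 at step 2, 5 at step 3); 4 moves as required.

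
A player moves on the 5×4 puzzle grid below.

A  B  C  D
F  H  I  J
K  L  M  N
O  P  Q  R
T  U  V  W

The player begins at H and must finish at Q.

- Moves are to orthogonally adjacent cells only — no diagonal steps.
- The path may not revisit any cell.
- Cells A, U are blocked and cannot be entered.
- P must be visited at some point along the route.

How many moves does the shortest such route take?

3

Any route passes through P somewhere between H and Q. Summing Manhattan distances along the two legs (H → P → Q) gives a lower bound of 2 + 1 = 3 moves.
A route of 3 moves achieves this: H → L → P → Q.
Since 3 matches the lower bound, it is optimal.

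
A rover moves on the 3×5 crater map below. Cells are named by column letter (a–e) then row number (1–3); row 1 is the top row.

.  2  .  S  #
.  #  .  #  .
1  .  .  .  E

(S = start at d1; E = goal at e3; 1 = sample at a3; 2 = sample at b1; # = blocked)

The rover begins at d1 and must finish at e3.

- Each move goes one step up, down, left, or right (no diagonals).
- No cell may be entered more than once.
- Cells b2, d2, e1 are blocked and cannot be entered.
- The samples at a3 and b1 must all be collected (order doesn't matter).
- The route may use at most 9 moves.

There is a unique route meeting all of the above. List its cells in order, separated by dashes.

d1 - c1 - b1 - a1 - a2 - a3 - b3 - c3 - d3 - e3

Any route must reach a3 and b1 and still end at e3 within 9 moves, so the order of the required stops is forced.
Route from d1: left 3 to a1, down 2 to a3, right 4 to e3 — 9 moves in all.
Check: all required cells visited; 9 ≤ 9 moves.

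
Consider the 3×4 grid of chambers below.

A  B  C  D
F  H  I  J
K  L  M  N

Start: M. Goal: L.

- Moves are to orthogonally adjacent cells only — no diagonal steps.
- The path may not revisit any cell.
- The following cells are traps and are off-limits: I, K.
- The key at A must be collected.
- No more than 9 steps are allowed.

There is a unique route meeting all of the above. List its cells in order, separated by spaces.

M N J D C B A F H L

Any route must reach A and still end at L within 9 moves, so the order of the required stops is forced.
Route from M: right to N, 2× up (reaching D), 3× left (reaching A), down to F, right to H, down to L — 9 moves in all.
Check: all required cells visited; 9 ≤ 9 moves.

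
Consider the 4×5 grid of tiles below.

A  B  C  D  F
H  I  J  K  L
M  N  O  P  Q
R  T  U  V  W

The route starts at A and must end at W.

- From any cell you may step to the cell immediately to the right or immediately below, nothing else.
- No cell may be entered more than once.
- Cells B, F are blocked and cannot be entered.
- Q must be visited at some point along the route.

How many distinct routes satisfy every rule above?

5

A right/down-only route from A to W makes exactly 3 down-moves and 4 right-moves in some order.
With no other constraints that would be C(7,3) = 35 routes.
Split at Q and multiply the segment counts (each segment already excludes blocked cells): A→Q: 5; Q→W: 1; product = 5.
That gives 5 routes.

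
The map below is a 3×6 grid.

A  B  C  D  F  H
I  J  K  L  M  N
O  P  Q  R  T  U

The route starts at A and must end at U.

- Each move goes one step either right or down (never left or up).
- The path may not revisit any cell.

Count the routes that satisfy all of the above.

21

A right/down-only route from A to U makes exactly 2 down-moves and 5 right-moves in some order.
With no other constraints that would be C(7,2) = 21 routes.
That gives 21 routes.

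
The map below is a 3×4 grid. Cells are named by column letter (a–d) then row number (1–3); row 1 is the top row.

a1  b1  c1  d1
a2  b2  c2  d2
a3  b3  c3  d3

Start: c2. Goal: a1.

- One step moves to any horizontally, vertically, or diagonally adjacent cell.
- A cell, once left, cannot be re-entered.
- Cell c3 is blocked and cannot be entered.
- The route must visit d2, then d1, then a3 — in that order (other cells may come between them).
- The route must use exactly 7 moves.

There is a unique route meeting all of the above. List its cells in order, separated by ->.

The waypoints must appear in the order d2, d1, a3, with no cell reused.
Route from c2: right to d2, up to d1, left to c1, 2× down-left (reaching a3), 2× up (reaching a1) — 7 moves in all.
Check: order respected (d2 at step 1, d1 at step 2, a3 at step 5); 7 moves as required.

c2 -> d2 -> d1 -> c1 -> b2 -> a3 -> a2 -> a1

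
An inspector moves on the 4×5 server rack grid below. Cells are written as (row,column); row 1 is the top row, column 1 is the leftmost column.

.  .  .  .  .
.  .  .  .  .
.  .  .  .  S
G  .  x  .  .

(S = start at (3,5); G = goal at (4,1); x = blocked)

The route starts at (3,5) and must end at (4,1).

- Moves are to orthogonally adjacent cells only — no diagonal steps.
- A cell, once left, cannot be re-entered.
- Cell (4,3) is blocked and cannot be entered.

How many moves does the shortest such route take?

The Manhattan distance from (3,5) to (4,1) is |3−4| + |5−1| = 5, so at least 5 moves are needed.
A route of 5 moves achieves this: (3,5) → (3,4) → (3,3) → (3,2) → (4,2) → (4,1).
Since 5 matches the lower bound, it is optimal.

5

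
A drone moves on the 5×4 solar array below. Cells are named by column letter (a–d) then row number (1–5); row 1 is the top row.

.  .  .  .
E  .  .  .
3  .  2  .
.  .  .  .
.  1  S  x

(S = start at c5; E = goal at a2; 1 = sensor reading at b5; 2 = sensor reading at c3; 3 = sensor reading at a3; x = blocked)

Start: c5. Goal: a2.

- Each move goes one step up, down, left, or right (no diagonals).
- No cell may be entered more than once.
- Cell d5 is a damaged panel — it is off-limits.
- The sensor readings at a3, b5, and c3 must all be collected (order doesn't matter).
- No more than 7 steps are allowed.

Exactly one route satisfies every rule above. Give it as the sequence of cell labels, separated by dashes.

The budget equals the shortest possible length, so every move has to be on a shortest route through the required cells.
Route from c5: left 1 to b5, up 1 to b4, right 1 to c4, up 1 to c3, left 2 to a3, up 1 to a2 — 7 moves in all.
Check: all required cells visited; 7 ≤ 7 moves.

c5 - b5 - b4 - c4 - c3 - b3 - a3 - a2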